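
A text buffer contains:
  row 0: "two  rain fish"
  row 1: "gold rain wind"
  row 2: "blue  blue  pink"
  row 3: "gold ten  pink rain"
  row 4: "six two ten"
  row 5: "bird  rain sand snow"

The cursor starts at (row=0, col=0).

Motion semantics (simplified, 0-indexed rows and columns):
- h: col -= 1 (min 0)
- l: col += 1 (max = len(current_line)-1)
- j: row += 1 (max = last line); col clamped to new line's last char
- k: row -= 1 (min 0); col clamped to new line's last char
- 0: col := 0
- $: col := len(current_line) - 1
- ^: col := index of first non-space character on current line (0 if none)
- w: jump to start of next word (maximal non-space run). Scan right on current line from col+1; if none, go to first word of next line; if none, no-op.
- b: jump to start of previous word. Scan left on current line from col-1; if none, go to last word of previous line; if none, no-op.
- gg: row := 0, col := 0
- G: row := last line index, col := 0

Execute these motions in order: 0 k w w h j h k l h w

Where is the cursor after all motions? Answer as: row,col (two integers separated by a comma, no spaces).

After 1 (0): row=0 col=0 char='t'
After 2 (k): row=0 col=0 char='t'
After 3 (w): row=0 col=5 char='r'
After 4 (w): row=0 col=10 char='f'
After 5 (h): row=0 col=9 char='_'
After 6 (j): row=1 col=9 char='_'
After 7 (h): row=1 col=8 char='n'
After 8 (k): row=0 col=8 char='n'
After 9 (l): row=0 col=9 char='_'
After 10 (h): row=0 col=8 char='n'
After 11 (w): row=0 col=10 char='f'

Answer: 0,10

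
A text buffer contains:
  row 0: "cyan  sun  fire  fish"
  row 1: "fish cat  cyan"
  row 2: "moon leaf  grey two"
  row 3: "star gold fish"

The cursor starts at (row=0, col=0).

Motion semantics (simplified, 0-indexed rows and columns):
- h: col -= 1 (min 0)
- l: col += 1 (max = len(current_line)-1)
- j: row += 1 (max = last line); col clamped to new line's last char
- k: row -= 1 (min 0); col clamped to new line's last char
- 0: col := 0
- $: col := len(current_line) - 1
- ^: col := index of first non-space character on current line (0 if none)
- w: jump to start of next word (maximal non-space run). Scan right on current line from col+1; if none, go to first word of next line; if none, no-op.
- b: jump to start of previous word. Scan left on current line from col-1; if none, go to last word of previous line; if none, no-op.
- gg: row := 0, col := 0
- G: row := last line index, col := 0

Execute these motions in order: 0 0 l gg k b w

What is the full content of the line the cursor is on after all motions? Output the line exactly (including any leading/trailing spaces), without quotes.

Answer: cyan  sun  fire  fish

Derivation:
After 1 (0): row=0 col=0 char='c'
After 2 (0): row=0 col=0 char='c'
After 3 (l): row=0 col=1 char='y'
After 4 (gg): row=0 col=0 char='c'
After 5 (k): row=0 col=0 char='c'
After 6 (b): row=0 col=0 char='c'
After 7 (w): row=0 col=6 char='s'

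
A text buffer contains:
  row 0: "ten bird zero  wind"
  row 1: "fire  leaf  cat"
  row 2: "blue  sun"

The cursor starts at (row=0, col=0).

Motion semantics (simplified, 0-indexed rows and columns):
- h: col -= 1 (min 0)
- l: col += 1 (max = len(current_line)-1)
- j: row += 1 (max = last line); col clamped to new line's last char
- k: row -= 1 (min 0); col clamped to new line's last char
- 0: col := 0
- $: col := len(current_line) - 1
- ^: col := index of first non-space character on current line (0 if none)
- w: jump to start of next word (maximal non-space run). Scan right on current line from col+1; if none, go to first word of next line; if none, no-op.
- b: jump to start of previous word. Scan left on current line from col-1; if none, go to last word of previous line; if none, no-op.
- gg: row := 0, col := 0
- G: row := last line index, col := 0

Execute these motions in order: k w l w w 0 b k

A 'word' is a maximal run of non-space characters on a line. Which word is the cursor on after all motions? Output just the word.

Answer: ten

Derivation:
After 1 (k): row=0 col=0 char='t'
After 2 (w): row=0 col=4 char='b'
After 3 (l): row=0 col=5 char='i'
After 4 (w): row=0 col=9 char='z'
After 5 (w): row=0 col=15 char='w'
After 6 (0): row=0 col=0 char='t'
After 7 (b): row=0 col=0 char='t'
After 8 (k): row=0 col=0 char='t'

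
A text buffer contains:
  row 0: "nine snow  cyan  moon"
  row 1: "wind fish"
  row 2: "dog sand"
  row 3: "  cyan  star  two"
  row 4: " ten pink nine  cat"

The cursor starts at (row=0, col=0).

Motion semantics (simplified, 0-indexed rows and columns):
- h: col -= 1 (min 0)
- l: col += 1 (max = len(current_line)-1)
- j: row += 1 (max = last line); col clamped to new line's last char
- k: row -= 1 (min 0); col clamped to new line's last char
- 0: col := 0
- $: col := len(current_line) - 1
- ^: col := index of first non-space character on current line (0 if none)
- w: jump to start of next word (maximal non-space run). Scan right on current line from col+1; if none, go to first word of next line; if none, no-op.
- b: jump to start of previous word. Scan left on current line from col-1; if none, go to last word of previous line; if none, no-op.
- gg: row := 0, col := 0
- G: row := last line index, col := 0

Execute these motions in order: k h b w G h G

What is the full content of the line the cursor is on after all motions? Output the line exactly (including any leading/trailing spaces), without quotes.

Answer:  ten pink nine  cat

Derivation:
After 1 (k): row=0 col=0 char='n'
After 2 (h): row=0 col=0 char='n'
After 3 (b): row=0 col=0 char='n'
After 4 (w): row=0 col=5 char='s'
After 5 (G): row=4 col=0 char='_'
After 6 (h): row=4 col=0 char='_'
After 7 (G): row=4 col=0 char='_'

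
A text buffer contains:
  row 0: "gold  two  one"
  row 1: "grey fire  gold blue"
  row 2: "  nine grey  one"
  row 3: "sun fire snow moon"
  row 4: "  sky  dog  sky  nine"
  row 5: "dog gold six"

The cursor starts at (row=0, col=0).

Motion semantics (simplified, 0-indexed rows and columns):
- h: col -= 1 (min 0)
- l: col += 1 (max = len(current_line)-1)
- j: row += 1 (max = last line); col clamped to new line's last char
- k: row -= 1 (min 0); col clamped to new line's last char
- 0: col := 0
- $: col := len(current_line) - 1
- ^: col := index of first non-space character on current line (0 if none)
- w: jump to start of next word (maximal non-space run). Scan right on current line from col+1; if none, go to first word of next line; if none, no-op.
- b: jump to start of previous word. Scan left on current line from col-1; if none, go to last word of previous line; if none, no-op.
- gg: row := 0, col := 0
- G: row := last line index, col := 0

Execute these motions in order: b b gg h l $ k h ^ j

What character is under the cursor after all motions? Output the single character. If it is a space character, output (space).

Answer: g

Derivation:
After 1 (b): row=0 col=0 char='g'
After 2 (b): row=0 col=0 char='g'
After 3 (gg): row=0 col=0 char='g'
After 4 (h): row=0 col=0 char='g'
After 5 (l): row=0 col=1 char='o'
After 6 ($): row=0 col=13 char='e'
After 7 (k): row=0 col=13 char='e'
After 8 (h): row=0 col=12 char='n'
After 9 (^): row=0 col=0 char='g'
After 10 (j): row=1 col=0 char='g'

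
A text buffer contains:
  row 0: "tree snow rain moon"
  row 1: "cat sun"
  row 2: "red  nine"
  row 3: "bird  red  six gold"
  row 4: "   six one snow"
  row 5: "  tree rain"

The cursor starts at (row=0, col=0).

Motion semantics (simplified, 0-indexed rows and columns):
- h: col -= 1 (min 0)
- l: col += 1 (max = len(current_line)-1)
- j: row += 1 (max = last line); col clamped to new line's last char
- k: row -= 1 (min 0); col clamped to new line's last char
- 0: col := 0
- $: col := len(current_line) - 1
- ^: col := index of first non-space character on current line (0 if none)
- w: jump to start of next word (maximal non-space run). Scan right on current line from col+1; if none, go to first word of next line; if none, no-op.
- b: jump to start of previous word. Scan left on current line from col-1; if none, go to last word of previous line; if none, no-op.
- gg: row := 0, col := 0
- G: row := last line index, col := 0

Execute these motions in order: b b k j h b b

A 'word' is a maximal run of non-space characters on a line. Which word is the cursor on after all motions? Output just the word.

After 1 (b): row=0 col=0 char='t'
After 2 (b): row=0 col=0 char='t'
After 3 (k): row=0 col=0 char='t'
After 4 (j): row=1 col=0 char='c'
After 5 (h): row=1 col=0 char='c'
After 6 (b): row=0 col=15 char='m'
After 7 (b): row=0 col=10 char='r'

Answer: rain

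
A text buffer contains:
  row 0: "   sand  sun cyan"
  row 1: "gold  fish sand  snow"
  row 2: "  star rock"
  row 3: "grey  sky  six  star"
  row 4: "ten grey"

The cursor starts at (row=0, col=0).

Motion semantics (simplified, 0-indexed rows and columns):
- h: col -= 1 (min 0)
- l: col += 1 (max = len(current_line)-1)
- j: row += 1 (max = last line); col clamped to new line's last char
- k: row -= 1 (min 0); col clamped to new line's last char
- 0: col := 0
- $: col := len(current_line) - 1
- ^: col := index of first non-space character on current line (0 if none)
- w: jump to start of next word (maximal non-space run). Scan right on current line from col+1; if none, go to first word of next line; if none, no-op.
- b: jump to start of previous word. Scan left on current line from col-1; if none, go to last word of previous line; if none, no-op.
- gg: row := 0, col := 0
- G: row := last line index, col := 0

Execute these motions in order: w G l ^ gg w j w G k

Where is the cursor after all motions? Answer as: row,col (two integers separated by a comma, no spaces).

After 1 (w): row=0 col=3 char='s'
After 2 (G): row=4 col=0 char='t'
After 3 (l): row=4 col=1 char='e'
After 4 (^): row=4 col=0 char='t'
After 5 (gg): row=0 col=0 char='_'
After 6 (w): row=0 col=3 char='s'
After 7 (j): row=1 col=3 char='d'
After 8 (w): row=1 col=6 char='f'
After 9 (G): row=4 col=0 char='t'
After 10 (k): row=3 col=0 char='g'

Answer: 3,0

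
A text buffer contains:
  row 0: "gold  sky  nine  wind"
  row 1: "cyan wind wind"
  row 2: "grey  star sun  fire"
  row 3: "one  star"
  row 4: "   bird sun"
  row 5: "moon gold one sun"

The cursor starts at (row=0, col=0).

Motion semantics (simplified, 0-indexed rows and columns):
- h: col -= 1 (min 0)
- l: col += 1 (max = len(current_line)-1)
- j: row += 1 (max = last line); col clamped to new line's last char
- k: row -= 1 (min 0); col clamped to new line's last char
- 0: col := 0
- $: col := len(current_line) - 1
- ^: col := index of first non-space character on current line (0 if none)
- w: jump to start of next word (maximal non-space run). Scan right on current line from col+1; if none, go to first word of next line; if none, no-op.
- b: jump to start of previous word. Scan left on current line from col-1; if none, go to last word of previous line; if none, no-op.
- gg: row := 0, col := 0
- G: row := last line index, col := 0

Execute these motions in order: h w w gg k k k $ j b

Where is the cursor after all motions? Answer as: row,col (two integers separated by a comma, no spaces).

Answer: 1,10

Derivation:
After 1 (h): row=0 col=0 char='g'
After 2 (w): row=0 col=6 char='s'
After 3 (w): row=0 col=11 char='n'
After 4 (gg): row=0 col=0 char='g'
After 5 (k): row=0 col=0 char='g'
After 6 (k): row=0 col=0 char='g'
After 7 (k): row=0 col=0 char='g'
After 8 ($): row=0 col=20 char='d'
After 9 (j): row=1 col=13 char='d'
After 10 (b): row=1 col=10 char='w'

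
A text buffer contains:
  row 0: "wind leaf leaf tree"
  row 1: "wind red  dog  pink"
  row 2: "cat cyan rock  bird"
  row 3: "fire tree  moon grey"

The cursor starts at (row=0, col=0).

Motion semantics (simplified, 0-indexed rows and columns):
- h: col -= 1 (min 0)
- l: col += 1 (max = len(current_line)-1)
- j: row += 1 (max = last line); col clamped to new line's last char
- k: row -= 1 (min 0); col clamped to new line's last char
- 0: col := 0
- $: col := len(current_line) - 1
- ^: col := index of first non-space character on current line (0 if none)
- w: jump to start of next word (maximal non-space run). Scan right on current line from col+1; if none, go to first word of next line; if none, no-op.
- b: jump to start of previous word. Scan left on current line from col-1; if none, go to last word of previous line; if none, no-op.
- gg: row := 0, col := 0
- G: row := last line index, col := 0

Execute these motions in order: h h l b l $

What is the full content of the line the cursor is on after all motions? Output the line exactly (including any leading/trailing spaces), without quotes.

Answer: wind leaf leaf tree

Derivation:
After 1 (h): row=0 col=0 char='w'
After 2 (h): row=0 col=0 char='w'
After 3 (l): row=0 col=1 char='i'
After 4 (b): row=0 col=0 char='w'
After 5 (l): row=0 col=1 char='i'
After 6 ($): row=0 col=18 char='e'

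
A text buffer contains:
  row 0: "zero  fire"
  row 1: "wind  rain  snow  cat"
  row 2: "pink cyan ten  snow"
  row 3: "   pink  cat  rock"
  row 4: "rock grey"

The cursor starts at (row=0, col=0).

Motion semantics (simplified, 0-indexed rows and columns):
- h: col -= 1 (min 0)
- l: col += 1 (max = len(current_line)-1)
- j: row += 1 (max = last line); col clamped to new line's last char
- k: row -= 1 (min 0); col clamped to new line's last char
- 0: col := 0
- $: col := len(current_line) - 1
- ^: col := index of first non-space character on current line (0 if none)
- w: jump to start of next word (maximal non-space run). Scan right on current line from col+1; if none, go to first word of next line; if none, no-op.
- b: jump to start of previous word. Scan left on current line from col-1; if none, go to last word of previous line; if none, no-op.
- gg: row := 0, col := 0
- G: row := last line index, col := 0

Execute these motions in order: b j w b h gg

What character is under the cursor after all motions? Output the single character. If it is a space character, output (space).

After 1 (b): row=0 col=0 char='z'
After 2 (j): row=1 col=0 char='w'
After 3 (w): row=1 col=6 char='r'
After 4 (b): row=1 col=0 char='w'
After 5 (h): row=1 col=0 char='w'
After 6 (gg): row=0 col=0 char='z'

Answer: z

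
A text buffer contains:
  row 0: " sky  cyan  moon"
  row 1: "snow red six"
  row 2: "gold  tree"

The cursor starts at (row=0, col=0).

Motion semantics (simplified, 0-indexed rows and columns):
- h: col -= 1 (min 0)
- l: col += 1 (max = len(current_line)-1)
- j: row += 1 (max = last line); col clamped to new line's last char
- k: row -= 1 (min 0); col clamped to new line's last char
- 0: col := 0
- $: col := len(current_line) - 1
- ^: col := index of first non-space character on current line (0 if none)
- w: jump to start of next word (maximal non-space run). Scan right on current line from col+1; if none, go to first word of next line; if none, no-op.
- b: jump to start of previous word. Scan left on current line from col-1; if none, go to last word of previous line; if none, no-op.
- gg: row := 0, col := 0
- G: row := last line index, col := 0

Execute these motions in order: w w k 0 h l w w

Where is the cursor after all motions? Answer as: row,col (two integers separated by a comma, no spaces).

After 1 (w): row=0 col=1 char='s'
After 2 (w): row=0 col=6 char='c'
After 3 (k): row=0 col=6 char='c'
After 4 (0): row=0 col=0 char='_'
After 5 (h): row=0 col=0 char='_'
After 6 (l): row=0 col=1 char='s'
After 7 (w): row=0 col=6 char='c'
After 8 (w): row=0 col=12 char='m'

Answer: 0,12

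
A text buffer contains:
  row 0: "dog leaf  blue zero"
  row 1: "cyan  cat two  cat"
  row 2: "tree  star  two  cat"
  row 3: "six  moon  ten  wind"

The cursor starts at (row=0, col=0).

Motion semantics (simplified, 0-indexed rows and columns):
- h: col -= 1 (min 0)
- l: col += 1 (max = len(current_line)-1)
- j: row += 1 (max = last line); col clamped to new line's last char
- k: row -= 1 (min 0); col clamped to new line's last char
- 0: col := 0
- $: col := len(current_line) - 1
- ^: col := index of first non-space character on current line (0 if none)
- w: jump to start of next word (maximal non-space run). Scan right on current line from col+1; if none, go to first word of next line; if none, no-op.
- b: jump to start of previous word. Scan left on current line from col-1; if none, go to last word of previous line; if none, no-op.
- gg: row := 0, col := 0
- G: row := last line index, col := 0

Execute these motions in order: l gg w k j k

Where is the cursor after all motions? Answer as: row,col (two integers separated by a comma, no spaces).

Answer: 0,4

Derivation:
After 1 (l): row=0 col=1 char='o'
After 2 (gg): row=0 col=0 char='d'
After 3 (w): row=0 col=4 char='l'
After 4 (k): row=0 col=4 char='l'
After 5 (j): row=1 col=4 char='_'
After 6 (k): row=0 col=4 char='l'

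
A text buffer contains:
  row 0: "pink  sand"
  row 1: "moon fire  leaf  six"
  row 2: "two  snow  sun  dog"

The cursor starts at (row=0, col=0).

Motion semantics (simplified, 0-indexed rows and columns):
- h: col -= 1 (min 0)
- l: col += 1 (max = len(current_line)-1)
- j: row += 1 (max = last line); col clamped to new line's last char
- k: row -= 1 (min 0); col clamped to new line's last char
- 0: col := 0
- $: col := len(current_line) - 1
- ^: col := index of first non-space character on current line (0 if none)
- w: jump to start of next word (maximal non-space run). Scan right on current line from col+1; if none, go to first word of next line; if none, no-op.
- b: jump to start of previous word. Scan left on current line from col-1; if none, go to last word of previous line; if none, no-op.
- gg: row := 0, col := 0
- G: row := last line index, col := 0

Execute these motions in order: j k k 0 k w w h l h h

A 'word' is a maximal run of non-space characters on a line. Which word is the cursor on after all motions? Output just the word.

Answer: moon

Derivation:
After 1 (j): row=1 col=0 char='m'
After 2 (k): row=0 col=0 char='p'
After 3 (k): row=0 col=0 char='p'
After 4 (0): row=0 col=0 char='p'
After 5 (k): row=0 col=0 char='p'
After 6 (w): row=0 col=6 char='s'
After 7 (w): row=1 col=0 char='m'
After 8 (h): row=1 col=0 char='m'
After 9 (l): row=1 col=1 char='o'
After 10 (h): row=1 col=0 char='m'
After 11 (h): row=1 col=0 char='m'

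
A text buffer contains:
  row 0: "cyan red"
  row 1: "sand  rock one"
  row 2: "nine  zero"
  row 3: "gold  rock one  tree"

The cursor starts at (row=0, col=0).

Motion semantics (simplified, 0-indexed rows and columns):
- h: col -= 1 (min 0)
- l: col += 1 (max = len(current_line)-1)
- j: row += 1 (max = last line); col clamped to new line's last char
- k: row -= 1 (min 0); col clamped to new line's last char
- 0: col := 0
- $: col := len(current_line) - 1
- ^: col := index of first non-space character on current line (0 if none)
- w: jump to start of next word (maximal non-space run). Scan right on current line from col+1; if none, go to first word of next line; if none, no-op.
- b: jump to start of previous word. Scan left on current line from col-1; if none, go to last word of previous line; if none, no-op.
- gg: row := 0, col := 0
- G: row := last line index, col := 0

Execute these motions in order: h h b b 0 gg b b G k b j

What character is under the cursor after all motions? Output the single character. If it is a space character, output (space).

After 1 (h): row=0 col=0 char='c'
After 2 (h): row=0 col=0 char='c'
After 3 (b): row=0 col=0 char='c'
After 4 (b): row=0 col=0 char='c'
After 5 (0): row=0 col=0 char='c'
After 6 (gg): row=0 col=0 char='c'
After 7 (b): row=0 col=0 char='c'
After 8 (b): row=0 col=0 char='c'
After 9 (G): row=3 col=0 char='g'
After 10 (k): row=2 col=0 char='n'
After 11 (b): row=1 col=11 char='o'
After 12 (j): row=2 col=9 char='o'

Answer: o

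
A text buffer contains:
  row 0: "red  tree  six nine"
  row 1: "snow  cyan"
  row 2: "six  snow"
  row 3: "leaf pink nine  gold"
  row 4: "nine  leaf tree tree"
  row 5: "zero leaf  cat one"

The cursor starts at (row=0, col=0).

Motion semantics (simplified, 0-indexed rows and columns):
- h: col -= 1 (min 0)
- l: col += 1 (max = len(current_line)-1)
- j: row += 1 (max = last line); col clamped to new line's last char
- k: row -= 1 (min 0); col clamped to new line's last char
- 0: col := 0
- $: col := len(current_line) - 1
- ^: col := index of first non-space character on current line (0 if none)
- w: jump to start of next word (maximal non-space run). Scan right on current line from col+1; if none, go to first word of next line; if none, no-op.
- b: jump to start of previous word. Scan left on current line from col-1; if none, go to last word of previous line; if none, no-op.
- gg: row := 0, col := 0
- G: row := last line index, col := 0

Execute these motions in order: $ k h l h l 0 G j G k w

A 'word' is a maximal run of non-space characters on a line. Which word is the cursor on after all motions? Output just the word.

After 1 ($): row=0 col=18 char='e'
After 2 (k): row=0 col=18 char='e'
After 3 (h): row=0 col=17 char='n'
After 4 (l): row=0 col=18 char='e'
After 5 (h): row=0 col=17 char='n'
After 6 (l): row=0 col=18 char='e'
After 7 (0): row=0 col=0 char='r'
After 8 (G): row=5 col=0 char='z'
After 9 (j): row=5 col=0 char='z'
After 10 (G): row=5 col=0 char='z'
After 11 (k): row=4 col=0 char='n'
After 12 (w): row=4 col=6 char='l'

Answer: leaf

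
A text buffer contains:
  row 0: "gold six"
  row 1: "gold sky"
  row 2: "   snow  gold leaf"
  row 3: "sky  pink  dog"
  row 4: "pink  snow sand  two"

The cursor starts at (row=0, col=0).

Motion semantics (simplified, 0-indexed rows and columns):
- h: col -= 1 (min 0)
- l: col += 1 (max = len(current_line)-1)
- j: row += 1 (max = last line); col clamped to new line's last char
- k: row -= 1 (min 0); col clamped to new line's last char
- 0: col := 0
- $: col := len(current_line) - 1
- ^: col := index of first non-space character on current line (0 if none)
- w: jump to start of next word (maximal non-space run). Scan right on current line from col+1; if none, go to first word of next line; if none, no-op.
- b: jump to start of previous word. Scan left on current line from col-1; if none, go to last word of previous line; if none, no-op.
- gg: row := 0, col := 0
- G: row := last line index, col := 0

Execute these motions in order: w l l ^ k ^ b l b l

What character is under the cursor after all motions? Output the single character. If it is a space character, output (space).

After 1 (w): row=0 col=5 char='s'
After 2 (l): row=0 col=6 char='i'
After 3 (l): row=0 col=7 char='x'
After 4 (^): row=0 col=0 char='g'
After 5 (k): row=0 col=0 char='g'
After 6 (^): row=0 col=0 char='g'
After 7 (b): row=0 col=0 char='g'
After 8 (l): row=0 col=1 char='o'
After 9 (b): row=0 col=0 char='g'
After 10 (l): row=0 col=1 char='o'

Answer: o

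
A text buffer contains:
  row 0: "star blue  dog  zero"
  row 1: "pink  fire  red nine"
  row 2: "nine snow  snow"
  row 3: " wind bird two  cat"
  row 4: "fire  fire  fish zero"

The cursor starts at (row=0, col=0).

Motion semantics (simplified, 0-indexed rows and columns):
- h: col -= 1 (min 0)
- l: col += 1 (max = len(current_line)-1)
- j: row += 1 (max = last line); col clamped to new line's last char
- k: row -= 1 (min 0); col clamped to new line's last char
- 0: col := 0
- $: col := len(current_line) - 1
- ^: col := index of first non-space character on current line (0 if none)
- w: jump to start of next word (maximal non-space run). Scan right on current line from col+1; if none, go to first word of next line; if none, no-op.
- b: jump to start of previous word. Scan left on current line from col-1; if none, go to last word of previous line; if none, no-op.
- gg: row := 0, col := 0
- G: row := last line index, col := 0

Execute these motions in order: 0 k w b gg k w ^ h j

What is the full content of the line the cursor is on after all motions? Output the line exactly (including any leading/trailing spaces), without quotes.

Answer: pink  fire  red nine

Derivation:
After 1 (0): row=0 col=0 char='s'
After 2 (k): row=0 col=0 char='s'
After 3 (w): row=0 col=5 char='b'
After 4 (b): row=0 col=0 char='s'
After 5 (gg): row=0 col=0 char='s'
After 6 (k): row=0 col=0 char='s'
After 7 (w): row=0 col=5 char='b'
After 8 (^): row=0 col=0 char='s'
After 9 (h): row=0 col=0 char='s'
After 10 (j): row=1 col=0 char='p'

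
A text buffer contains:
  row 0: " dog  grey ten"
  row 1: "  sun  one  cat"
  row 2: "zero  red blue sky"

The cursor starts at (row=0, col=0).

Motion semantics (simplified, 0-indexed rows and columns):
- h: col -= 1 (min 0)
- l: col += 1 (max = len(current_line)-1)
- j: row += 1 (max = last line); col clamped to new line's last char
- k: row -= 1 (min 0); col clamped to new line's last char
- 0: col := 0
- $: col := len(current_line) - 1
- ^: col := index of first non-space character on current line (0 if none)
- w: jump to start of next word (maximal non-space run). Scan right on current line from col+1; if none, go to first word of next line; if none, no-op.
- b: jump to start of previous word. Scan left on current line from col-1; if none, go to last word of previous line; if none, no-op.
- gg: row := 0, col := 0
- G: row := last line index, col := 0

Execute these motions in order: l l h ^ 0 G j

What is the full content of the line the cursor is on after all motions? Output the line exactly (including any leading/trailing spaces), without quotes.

Answer: zero  red blue sky

Derivation:
After 1 (l): row=0 col=1 char='d'
After 2 (l): row=0 col=2 char='o'
After 3 (h): row=0 col=1 char='d'
After 4 (^): row=0 col=1 char='d'
After 5 (0): row=0 col=0 char='_'
After 6 (G): row=2 col=0 char='z'
After 7 (j): row=2 col=0 char='z'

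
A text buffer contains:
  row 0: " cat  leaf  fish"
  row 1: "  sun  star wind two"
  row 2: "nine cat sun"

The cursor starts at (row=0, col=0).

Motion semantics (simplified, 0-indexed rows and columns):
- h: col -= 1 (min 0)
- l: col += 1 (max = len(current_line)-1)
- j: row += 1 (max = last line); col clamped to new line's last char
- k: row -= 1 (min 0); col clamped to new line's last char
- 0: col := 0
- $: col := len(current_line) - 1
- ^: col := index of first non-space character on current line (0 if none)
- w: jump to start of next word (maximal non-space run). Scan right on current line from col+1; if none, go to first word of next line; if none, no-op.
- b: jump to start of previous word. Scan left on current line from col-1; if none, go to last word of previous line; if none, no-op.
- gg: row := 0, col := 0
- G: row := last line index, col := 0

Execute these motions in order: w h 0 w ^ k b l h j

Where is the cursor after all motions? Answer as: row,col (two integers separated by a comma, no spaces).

After 1 (w): row=0 col=1 char='c'
After 2 (h): row=0 col=0 char='_'
After 3 (0): row=0 col=0 char='_'
After 4 (w): row=0 col=1 char='c'
After 5 (^): row=0 col=1 char='c'
After 6 (k): row=0 col=1 char='c'
After 7 (b): row=0 col=1 char='c'
After 8 (l): row=0 col=2 char='a'
After 9 (h): row=0 col=1 char='c'
After 10 (j): row=1 col=1 char='_'

Answer: 1,1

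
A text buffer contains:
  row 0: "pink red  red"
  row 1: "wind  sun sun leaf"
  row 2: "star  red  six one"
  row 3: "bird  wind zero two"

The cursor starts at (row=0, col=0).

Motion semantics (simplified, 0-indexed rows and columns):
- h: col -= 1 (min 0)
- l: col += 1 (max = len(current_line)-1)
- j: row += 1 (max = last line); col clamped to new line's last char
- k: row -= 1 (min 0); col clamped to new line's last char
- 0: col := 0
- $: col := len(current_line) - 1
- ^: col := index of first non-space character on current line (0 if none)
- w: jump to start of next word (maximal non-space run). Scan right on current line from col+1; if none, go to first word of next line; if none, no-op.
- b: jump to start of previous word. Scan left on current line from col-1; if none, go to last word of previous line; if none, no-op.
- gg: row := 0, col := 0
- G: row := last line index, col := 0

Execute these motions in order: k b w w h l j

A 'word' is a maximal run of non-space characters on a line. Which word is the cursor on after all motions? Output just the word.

After 1 (k): row=0 col=0 char='p'
After 2 (b): row=0 col=0 char='p'
After 3 (w): row=0 col=5 char='r'
After 4 (w): row=0 col=10 char='r'
After 5 (h): row=0 col=9 char='_'
After 6 (l): row=0 col=10 char='r'
After 7 (j): row=1 col=10 char='s'

Answer: sun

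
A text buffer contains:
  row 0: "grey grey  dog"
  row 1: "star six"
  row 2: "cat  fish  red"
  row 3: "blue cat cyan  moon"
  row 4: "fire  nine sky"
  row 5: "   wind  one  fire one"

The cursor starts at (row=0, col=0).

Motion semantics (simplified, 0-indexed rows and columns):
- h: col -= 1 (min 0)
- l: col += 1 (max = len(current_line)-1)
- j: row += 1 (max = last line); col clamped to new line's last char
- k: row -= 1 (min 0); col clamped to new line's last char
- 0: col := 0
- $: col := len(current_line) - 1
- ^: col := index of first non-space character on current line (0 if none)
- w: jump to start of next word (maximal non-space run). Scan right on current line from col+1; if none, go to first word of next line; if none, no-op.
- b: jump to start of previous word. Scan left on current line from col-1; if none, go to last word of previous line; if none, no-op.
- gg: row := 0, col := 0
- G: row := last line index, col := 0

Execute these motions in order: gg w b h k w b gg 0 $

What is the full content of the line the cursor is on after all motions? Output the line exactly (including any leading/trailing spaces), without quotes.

After 1 (gg): row=0 col=0 char='g'
After 2 (w): row=0 col=5 char='g'
After 3 (b): row=0 col=0 char='g'
After 4 (h): row=0 col=0 char='g'
After 5 (k): row=0 col=0 char='g'
After 6 (w): row=0 col=5 char='g'
After 7 (b): row=0 col=0 char='g'
After 8 (gg): row=0 col=0 char='g'
After 9 (0): row=0 col=0 char='g'
After 10 ($): row=0 col=13 char='g'

Answer: grey grey  dog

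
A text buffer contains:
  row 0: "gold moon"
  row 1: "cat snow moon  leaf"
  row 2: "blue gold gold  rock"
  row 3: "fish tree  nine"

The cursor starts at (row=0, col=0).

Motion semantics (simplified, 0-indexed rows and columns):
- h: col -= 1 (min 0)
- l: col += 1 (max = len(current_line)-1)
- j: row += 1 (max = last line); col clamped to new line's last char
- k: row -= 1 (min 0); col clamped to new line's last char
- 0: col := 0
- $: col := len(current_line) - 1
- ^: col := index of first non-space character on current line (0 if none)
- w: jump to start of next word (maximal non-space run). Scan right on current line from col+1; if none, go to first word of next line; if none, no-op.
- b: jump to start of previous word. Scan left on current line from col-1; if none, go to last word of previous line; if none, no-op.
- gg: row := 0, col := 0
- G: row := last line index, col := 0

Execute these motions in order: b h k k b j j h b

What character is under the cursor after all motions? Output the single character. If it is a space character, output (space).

Answer: l

Derivation:
After 1 (b): row=0 col=0 char='g'
After 2 (h): row=0 col=0 char='g'
After 3 (k): row=0 col=0 char='g'
After 4 (k): row=0 col=0 char='g'
After 5 (b): row=0 col=0 char='g'
After 6 (j): row=1 col=0 char='c'
After 7 (j): row=2 col=0 char='b'
After 8 (h): row=2 col=0 char='b'
After 9 (b): row=1 col=15 char='l'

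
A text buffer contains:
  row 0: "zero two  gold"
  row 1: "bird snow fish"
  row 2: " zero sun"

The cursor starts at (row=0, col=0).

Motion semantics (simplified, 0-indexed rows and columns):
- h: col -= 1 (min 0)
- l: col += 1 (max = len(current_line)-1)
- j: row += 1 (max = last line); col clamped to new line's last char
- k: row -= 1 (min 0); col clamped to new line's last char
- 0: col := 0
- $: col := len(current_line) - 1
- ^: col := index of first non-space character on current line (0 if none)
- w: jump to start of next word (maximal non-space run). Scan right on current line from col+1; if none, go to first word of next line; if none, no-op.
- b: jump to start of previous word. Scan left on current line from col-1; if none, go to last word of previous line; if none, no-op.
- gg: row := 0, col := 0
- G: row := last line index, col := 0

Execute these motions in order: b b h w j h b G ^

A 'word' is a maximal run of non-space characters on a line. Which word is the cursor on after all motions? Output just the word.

After 1 (b): row=0 col=0 char='z'
After 2 (b): row=0 col=0 char='z'
After 3 (h): row=0 col=0 char='z'
After 4 (w): row=0 col=5 char='t'
After 5 (j): row=1 col=5 char='s'
After 6 (h): row=1 col=4 char='_'
After 7 (b): row=1 col=0 char='b'
After 8 (G): row=2 col=0 char='_'
After 9 (^): row=2 col=1 char='z'

Answer: zero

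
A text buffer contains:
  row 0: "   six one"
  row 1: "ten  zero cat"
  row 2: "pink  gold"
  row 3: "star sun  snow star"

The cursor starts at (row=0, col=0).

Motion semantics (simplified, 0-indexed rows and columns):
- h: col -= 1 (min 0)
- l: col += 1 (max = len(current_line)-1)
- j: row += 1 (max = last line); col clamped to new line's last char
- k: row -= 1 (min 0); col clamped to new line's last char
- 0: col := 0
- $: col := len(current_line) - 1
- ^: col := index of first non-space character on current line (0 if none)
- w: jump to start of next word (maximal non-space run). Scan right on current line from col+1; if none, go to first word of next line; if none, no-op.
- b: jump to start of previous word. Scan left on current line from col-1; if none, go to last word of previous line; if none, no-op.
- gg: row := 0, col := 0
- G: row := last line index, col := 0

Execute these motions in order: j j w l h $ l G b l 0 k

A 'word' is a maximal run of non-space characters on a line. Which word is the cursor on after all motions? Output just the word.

Answer: ten

Derivation:
After 1 (j): row=1 col=0 char='t'
After 2 (j): row=2 col=0 char='p'
After 3 (w): row=2 col=6 char='g'
After 4 (l): row=2 col=7 char='o'
After 5 (h): row=2 col=6 char='g'
After 6 ($): row=2 col=9 char='d'
After 7 (l): row=2 col=9 char='d'
After 8 (G): row=3 col=0 char='s'
After 9 (b): row=2 col=6 char='g'
After 10 (l): row=2 col=7 char='o'
After 11 (0): row=2 col=0 char='p'
After 12 (k): row=1 col=0 char='t'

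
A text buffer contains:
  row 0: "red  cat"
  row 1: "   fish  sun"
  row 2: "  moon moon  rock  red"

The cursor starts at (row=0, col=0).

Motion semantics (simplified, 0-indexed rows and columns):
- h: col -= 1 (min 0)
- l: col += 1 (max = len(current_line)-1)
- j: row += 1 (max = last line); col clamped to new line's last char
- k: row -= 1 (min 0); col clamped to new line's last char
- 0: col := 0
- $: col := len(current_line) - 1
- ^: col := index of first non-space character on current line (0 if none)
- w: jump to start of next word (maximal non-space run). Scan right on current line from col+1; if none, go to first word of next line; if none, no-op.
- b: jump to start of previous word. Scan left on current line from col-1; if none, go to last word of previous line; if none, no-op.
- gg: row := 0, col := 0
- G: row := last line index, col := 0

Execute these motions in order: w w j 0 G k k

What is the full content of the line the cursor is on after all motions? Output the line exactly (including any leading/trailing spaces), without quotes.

After 1 (w): row=0 col=5 char='c'
After 2 (w): row=1 col=3 char='f'
After 3 (j): row=2 col=3 char='o'
After 4 (0): row=2 col=0 char='_'
After 5 (G): row=2 col=0 char='_'
After 6 (k): row=1 col=0 char='_'
After 7 (k): row=0 col=0 char='r'

Answer: red  cat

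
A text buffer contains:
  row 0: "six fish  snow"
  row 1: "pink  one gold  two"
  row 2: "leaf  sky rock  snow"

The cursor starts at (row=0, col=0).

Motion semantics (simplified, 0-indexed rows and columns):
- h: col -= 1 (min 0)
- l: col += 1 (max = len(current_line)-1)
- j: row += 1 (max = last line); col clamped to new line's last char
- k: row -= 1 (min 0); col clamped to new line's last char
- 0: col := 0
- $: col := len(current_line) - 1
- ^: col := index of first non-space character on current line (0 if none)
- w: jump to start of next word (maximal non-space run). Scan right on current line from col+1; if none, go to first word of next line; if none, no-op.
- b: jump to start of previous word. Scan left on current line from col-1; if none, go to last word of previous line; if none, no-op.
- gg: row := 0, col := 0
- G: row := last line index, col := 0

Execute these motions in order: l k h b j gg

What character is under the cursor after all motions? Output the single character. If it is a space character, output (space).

Answer: s

Derivation:
After 1 (l): row=0 col=1 char='i'
After 2 (k): row=0 col=1 char='i'
After 3 (h): row=0 col=0 char='s'
After 4 (b): row=0 col=0 char='s'
After 5 (j): row=1 col=0 char='p'
After 6 (gg): row=0 col=0 char='s'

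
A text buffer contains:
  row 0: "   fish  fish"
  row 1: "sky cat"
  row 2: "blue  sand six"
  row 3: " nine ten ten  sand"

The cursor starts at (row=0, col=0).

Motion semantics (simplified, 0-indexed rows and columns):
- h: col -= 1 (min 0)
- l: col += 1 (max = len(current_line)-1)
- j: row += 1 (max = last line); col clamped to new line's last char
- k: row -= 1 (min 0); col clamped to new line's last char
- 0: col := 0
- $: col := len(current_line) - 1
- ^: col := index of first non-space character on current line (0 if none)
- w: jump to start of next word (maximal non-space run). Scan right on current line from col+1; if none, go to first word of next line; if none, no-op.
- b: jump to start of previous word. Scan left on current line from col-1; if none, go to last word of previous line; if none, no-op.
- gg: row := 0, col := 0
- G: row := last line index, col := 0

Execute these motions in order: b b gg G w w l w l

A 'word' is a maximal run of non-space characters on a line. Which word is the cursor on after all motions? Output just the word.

Answer: ten

Derivation:
After 1 (b): row=0 col=0 char='_'
After 2 (b): row=0 col=0 char='_'
After 3 (gg): row=0 col=0 char='_'
After 4 (G): row=3 col=0 char='_'
After 5 (w): row=3 col=1 char='n'
After 6 (w): row=3 col=6 char='t'
After 7 (l): row=3 col=7 char='e'
After 8 (w): row=3 col=10 char='t'
After 9 (l): row=3 col=11 char='e'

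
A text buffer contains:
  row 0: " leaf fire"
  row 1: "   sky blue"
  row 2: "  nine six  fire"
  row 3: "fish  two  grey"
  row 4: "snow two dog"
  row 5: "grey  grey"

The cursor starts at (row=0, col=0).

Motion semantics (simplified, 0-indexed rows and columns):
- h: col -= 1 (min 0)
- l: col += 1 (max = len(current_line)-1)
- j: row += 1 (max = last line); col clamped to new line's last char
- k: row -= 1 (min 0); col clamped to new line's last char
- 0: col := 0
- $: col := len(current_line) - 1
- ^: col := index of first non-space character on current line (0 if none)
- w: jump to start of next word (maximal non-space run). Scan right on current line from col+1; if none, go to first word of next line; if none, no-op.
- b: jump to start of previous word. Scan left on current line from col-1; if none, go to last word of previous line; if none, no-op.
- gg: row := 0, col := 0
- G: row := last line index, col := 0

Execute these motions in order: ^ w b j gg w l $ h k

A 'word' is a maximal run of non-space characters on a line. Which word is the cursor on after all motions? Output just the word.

Answer: fire

Derivation:
After 1 (^): row=0 col=1 char='l'
After 2 (w): row=0 col=6 char='f'
After 3 (b): row=0 col=1 char='l'
After 4 (j): row=1 col=1 char='_'
After 5 (gg): row=0 col=0 char='_'
After 6 (w): row=0 col=1 char='l'
After 7 (l): row=0 col=2 char='e'
After 8 ($): row=0 col=9 char='e'
After 9 (h): row=0 col=8 char='r'
After 10 (k): row=0 col=8 char='r'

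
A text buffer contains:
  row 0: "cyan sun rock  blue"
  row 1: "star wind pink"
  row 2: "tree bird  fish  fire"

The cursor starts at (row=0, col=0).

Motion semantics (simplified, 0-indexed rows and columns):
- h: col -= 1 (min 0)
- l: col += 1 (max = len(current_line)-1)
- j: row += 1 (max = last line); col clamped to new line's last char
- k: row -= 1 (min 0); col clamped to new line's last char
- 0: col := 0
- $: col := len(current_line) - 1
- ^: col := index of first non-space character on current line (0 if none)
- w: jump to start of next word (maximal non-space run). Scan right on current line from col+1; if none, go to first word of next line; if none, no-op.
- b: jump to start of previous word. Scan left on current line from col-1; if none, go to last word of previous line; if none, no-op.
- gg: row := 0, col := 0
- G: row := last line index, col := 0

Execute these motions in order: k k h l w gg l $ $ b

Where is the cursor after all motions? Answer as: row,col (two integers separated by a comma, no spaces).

After 1 (k): row=0 col=0 char='c'
After 2 (k): row=0 col=0 char='c'
After 3 (h): row=0 col=0 char='c'
After 4 (l): row=0 col=1 char='y'
After 5 (w): row=0 col=5 char='s'
After 6 (gg): row=0 col=0 char='c'
After 7 (l): row=0 col=1 char='y'
After 8 ($): row=0 col=18 char='e'
After 9 ($): row=0 col=18 char='e'
After 10 (b): row=0 col=15 char='b'

Answer: 0,15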